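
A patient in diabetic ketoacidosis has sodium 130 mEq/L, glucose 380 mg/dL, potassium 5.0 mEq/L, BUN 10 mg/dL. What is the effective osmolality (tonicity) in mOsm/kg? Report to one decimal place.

281.1 mOsm/kg

Effective osmolality excludes urea (freely permeant across cell membranes):
2·Na + glucose/18
= 2·130 + 380/18
= 260 + 21.11
= 281.11 mOsm/kg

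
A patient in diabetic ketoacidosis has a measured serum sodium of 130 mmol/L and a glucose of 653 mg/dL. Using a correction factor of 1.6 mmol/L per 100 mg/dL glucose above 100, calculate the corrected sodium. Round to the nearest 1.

Corrected Na = measured Na + 1.6 · (glucose − 100)/100
= 130 + 1.6 · (653 − 100)/100
= 130 + 8.8
= 138.8 mmol/L

139 mmol/L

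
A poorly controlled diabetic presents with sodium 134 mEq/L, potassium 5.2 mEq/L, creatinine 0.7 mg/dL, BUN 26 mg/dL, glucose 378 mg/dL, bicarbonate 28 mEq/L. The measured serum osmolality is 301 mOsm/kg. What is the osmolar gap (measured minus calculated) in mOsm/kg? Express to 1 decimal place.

Calculated osmolality = 2·Na + glucose/18 + BUN/2.8
= 2·134 + 378/18 + 26/2.8
= 268 + 21 + 9.29
= 298.29 mOsm/kg ≈ 298.3 mOsm/kg
Osmolar gap = measured − calculated = 301 − 298.3 = 2.7 mOsm/kg

2.7 mOsm/kg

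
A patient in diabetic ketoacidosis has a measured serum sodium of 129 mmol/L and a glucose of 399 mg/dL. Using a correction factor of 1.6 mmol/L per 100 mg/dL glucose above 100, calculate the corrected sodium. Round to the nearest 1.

134 mmol/L

Corrected Na = measured Na + 1.6 · (glucose − 100)/100
= 129 + 1.6 · (399 − 100)/100
= 129 + 4.8
= 133.8 mmol/L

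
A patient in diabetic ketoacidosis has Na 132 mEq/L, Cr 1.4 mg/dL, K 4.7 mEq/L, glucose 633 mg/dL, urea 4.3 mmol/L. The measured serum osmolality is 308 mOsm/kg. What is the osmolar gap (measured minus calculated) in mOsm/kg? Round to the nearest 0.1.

4.5 mOsm/kg

Calculated osmolality = 2·Na + glucose/18 + urea
= 2·132 + 633/18 + 4.3
= 264 + 35.17 + 4.30
= 303.47 mOsm/kg ≈ 303.5 mOsm/kg
Osmolar gap = measured − calculated = 308 − 303.5 = 4.5 mOsm/kg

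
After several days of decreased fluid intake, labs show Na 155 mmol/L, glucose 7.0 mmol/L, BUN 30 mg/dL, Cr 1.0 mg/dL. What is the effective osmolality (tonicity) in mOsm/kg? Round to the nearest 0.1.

Effective osmolality excludes urea (freely permeant across cell membranes):
2·Na + glucose
= 2·155 + 7
= 310 + 7
= 317 mOsm/kg

317.0 mOsm/kg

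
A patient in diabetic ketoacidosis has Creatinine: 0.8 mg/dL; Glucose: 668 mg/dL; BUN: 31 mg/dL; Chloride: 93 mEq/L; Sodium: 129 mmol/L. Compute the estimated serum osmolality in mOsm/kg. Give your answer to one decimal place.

Calculated osmolality = 2·Na + glucose/18 + BUN/2.8
= 2·129 + 668/18 + 31/2.8
= 258 + 37.11 + 11.07
= 306.18 mOsm/kg

306.2 mOsm/kg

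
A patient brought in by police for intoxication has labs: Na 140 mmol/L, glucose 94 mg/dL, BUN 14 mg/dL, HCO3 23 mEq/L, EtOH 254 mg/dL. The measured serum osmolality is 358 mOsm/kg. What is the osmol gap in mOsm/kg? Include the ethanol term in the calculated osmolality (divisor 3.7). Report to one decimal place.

Calculated osmolality = 2·Na + glucose/18 + BUN/2.8 + ethanol/3.7
= 2·140 + 94/18 + 14/2.8 + 254/3.7
= 280 + 5.22 + 5 + 68.65
= 358.87 mOsm/kg ≈ 358.9 mOsm/kg
Osmolar gap = measured − calculated = 358 − 358.9 = -0.9 mOsm/kg

-0.9 mOsm/kg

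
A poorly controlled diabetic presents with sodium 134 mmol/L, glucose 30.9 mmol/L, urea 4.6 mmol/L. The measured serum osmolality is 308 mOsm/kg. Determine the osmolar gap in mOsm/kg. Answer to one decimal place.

4.5 mOsm/kg

Calculated osmolality = 2·Na + glucose + urea
= 2·134 + 30.9 + 4.6
= 268 + 30.90 + 4.60
= 303.5 mOsm/kg ≈ 303.5 mOsm/kg
Osmolar gap = measured − calculated = 308 − 303.5 = 4.5 mOsm/kg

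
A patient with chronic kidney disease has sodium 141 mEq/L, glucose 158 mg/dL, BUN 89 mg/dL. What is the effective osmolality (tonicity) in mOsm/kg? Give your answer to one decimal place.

290.8 mOsm/kg

Effective osmolality excludes urea (freely permeant across cell membranes):
2·Na + glucose/18
= 2·141 + 158/18
= 282 + 8.78
= 290.78 mOsm/kg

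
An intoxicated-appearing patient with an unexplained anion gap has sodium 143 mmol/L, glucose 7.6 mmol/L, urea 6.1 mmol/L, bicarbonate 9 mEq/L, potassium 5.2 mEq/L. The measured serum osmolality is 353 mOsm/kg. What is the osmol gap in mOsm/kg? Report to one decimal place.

Calculated osmolality = 2·Na + glucose + urea
= 2·143 + 7.6 + 6.1
= 286 + 7.60 + 6.10
= 299.7 mOsm/kg ≈ 299.7 mOsm/kg
Osmolar gap = measured − calculated = 353 − 299.7 = 53.3 mOsm/kg

53.3 mOsm/kg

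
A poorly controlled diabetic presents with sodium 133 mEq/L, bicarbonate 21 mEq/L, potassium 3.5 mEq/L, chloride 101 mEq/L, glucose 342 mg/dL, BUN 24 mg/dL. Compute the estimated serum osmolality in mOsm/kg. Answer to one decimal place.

Calculated osmolality = 2·Na + glucose/18 + BUN/2.8
= 2·133 + 342/18 + 24/2.8
= 266 + 19 + 8.57
= 293.57 mOsm/kg

293.6 mOsm/kg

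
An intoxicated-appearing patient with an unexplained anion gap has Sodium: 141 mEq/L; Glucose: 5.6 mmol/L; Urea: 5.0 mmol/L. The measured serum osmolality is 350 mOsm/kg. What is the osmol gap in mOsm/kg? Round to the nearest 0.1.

57.4 mOsm/kg

Calculated osmolality = 2·Na + glucose + urea
= 2·141 + 5.6 + 5
= 282 + 5.60 + 5
= 292.6 mOsm/kg ≈ 292.6 mOsm/kg
Osmolar gap = measured − calculated = 350 − 292.6 = 57.4 mOsm/kg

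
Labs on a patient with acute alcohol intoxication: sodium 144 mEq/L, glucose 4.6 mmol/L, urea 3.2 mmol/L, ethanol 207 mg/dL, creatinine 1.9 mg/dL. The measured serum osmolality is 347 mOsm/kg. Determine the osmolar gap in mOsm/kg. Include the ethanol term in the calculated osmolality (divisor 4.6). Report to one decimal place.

6.2 mOsm/kg

Calculated osmolality = 2·Na + glucose + urea + ethanol/4.6
= 2·144 + 4.6 + 3.2 + 207/4.6
= 288 + 4.60 + 3.20 + 45
= 340.8 mOsm/kg ≈ 340.8 mOsm/kg
Osmolar gap = measured − calculated = 347 − 340.8 = 6.2 mOsm/kg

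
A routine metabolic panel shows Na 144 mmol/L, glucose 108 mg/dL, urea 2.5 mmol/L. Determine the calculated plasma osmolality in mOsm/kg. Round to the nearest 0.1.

296.5 mOsm/kg

Calculated osmolality = 2·Na + glucose/18 + urea
= 2·144 + 108/18 + 2.5
= 288 + 6 + 2.50
= 296.5 mOsm/kg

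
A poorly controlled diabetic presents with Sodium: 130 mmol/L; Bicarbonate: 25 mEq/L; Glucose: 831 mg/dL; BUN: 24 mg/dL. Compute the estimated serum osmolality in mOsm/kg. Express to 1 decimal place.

314.7 mOsm/kg

Calculated osmolality = 2·Na + glucose/18 + BUN/2.8
= 2·130 + 831/18 + 24/2.8
= 260 + 46.17 + 8.57
= 314.74 mOsm/kg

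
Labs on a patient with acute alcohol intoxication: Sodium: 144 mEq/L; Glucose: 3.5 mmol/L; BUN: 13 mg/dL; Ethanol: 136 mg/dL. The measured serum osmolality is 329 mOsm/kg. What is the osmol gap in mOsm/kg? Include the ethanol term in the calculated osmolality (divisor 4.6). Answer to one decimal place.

Calculated osmolality = 2·Na + glucose + BUN/2.8 + ethanol/4.6
= 2·144 + 3.5 + 13/2.8 + 136/4.6
= 288 + 3.50 + 4.64 + 29.57
= 325.71 mOsm/kg ≈ 325.7 mOsm/kg
Osmolar gap = measured − calculated = 329 − 325.7 = 3.3 mOsm/kg

3.3 mOsm/kg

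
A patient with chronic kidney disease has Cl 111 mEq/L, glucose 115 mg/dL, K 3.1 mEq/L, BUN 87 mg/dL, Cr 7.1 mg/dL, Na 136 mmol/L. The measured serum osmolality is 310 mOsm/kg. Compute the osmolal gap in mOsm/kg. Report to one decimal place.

Calculated osmolality = 2·Na + glucose/18 + BUN/2.8
= 2·136 + 115/18 + 87/2.8
= 272 + 6.39 + 31.07
= 309.46 mOsm/kg ≈ 309.5 mOsm/kg
Osmolar gap = measured − calculated = 310 − 309.5 = 0.5 mOsm/kg

0.5 mOsm/kg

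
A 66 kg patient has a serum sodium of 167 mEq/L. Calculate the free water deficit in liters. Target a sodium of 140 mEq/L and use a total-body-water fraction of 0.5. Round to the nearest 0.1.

TBW = 0.5 · 66 = 33 L
Free water deficit = TBW · (Na/140 − 1)
= 33 · (167/140 − 1)
= 33 · 0.1929
= 6.37 L

6.4 L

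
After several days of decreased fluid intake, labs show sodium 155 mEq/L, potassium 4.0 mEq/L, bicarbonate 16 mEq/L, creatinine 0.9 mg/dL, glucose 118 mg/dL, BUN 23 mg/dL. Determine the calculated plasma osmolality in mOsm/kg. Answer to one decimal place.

Calculated osmolality = 2·Na + glucose/18 + BUN/2.8
= 2·155 + 118/18 + 23/2.8
= 310 + 6.56 + 8.21
= 324.77 mOsm/kg

324.8 mOsm/kg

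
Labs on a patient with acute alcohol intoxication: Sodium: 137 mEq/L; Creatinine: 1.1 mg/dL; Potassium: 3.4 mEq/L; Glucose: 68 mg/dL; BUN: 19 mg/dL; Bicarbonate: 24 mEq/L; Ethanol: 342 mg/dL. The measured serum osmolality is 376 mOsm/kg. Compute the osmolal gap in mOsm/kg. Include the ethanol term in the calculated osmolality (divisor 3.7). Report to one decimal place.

-1.0 mOsm/kg

Calculated osmolality = 2·Na + glucose/18 + BUN/2.8 + ethanol/3.7
= 2·137 + 68/18 + 19/2.8 + 342/3.7
= 274 + 3.78 + 6.79 + 92.43
= 377 mOsm/kg ≈ 377.0 mOsm/kg
Osmolar gap = measured − calculated = 376 − 377.0 = -1.0 mOsm/kg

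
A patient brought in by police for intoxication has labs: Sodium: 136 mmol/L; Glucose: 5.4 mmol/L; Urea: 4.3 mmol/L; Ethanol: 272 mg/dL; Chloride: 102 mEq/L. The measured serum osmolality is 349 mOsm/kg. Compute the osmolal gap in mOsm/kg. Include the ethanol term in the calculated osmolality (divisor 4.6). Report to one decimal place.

8.2 mOsm/kg

Calculated osmolality = 2·Na + glucose + urea + ethanol/4.6
= 2·136 + 5.4 + 4.3 + 272/4.6
= 272 + 5.40 + 4.30 + 59.13
= 340.83 mOsm/kg ≈ 340.8 mOsm/kg
Osmolar gap = measured − calculated = 349 − 340.8 = 8.2 mOsm/kg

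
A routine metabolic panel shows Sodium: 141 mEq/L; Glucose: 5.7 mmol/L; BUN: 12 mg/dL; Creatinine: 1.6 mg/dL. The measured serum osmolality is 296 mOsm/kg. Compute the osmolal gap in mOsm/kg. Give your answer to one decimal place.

Calculated osmolality = 2·Na + glucose + BUN/2.8
= 2·141 + 5.7 + 12/2.8
= 282 + 5.70 + 4.29
= 291.99 mOsm/kg ≈ 292.0 mOsm/kg
Osmolar gap = measured − calculated = 296 − 292.0 = 4.0 mOsm/kg

4.0 mOsm/kg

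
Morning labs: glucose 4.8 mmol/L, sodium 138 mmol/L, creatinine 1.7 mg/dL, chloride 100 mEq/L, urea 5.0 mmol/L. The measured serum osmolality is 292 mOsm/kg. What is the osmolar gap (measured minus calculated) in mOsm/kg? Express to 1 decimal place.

Calculated osmolality = 2·Na + glucose + urea
= 2·138 + 4.8 + 5
= 276 + 4.80 + 5
= 285.8 mOsm/kg ≈ 285.8 mOsm/kg
Osmolar gap = measured − calculated = 292 − 285.8 = 6.2 mOsm/kg

6.2 mOsm/kg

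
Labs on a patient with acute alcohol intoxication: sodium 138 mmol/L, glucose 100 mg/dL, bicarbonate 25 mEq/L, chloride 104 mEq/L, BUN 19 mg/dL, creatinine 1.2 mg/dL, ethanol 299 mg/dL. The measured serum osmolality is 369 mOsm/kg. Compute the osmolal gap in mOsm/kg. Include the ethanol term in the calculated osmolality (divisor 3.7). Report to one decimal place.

-0.2 mOsm/kg

Calculated osmolality = 2·Na + glucose/18 + BUN/2.8 + ethanol/3.7
= 2·138 + 100/18 + 19/2.8 + 299/3.7
= 276 + 5.56 + 6.79 + 80.81
= 369.16 mOsm/kg ≈ 369.2 mOsm/kg
Osmolar gap = measured − calculated = 369 − 369.2 = -0.2 mOsm/kg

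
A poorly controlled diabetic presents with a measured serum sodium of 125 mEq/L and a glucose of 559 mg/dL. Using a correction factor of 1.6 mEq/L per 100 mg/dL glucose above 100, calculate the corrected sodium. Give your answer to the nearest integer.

Corrected Na = measured Na + 1.6 · (glucose − 100)/100
= 125 + 1.6 · (559 − 100)/100
= 125 + 7.3
= 132.3 mEq/L

132 mEq/L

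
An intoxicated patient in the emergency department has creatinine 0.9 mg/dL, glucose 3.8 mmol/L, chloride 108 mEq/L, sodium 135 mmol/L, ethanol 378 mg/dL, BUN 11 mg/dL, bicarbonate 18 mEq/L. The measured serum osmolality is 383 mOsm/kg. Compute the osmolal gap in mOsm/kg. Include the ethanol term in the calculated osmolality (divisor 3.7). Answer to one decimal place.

3.1 mOsm/kg

Calculated osmolality = 2·Na + glucose + BUN/2.8 + ethanol/3.7
= 2·135 + 3.8 + 11/2.8 + 378/3.7
= 270 + 3.80 + 3.93 + 102.16
= 379.89 mOsm/kg ≈ 379.9 mOsm/kg
Osmolar gap = measured − calculated = 383 − 379.9 = 3.1 mOsm/kg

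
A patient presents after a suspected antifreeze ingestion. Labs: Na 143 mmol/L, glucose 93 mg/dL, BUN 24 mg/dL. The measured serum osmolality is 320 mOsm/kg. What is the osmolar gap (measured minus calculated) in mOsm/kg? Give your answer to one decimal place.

Calculated osmolality = 2·Na + glucose/18 + BUN/2.8
= 2·143 + 93/18 + 24/2.8
= 286 + 5.17 + 8.57
= 299.74 mOsm/kg ≈ 299.7 mOsm/kg
Osmolar gap = measured − calculated = 320 − 299.7 = 20.3 mOsm/kg

20.3 mOsm/kg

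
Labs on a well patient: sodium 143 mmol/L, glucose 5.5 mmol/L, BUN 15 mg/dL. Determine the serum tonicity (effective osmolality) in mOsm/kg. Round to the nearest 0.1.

Effective osmolality excludes urea (freely permeant across cell membranes):
2·Na + glucose
= 2·143 + 5.5
= 286 + 5.5
= 291.5 mOsm/kg

291.5 mOsm/kg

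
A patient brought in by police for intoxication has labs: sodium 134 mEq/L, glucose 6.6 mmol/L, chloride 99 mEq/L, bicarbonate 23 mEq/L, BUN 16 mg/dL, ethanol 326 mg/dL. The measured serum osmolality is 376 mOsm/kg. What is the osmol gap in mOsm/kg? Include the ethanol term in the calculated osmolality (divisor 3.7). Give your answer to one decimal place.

7.6 mOsm/kg

Calculated osmolality = 2·Na + glucose + BUN/2.8 + ethanol/3.7
= 2·134 + 6.6 + 16/2.8 + 326/3.7
= 268 + 6.60 + 5.71 + 88.11
= 368.42 mOsm/kg ≈ 368.4 mOsm/kg
Osmolar gap = measured − calculated = 376 − 368.4 = 7.6 mOsm/kg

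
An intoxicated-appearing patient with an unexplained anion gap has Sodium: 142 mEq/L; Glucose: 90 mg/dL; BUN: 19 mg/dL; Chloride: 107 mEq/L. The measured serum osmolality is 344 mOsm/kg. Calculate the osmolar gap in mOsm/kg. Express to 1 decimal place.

Calculated osmolality = 2·Na + glucose/18 + BUN/2.8
= 2·142 + 90/18 + 19/2.8
= 284 + 5 + 6.79
= 295.79 mOsm/kg ≈ 295.8 mOsm/kg
Osmolar gap = measured − calculated = 344 − 295.8 = 48.2 mOsm/kg

48.2 mOsm/kg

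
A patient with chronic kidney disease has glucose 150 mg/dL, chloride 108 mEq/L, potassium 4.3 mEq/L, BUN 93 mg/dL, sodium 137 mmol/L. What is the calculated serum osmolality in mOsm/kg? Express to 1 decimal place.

315.5 mOsm/kg

Calculated osmolality = 2·Na + glucose/18 + BUN/2.8
= 2·137 + 150/18 + 93/2.8
= 274 + 8.33 + 33.21
= 315.54 mOsm/kg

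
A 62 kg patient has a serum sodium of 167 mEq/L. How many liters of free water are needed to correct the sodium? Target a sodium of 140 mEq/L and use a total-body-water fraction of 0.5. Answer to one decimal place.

6.0 L

TBW = 0.5 · 62 = 31 L
Free water deficit = TBW · (Na/140 − 1)
= 31 · (167/140 − 1)
= 31 · 0.1929
= 5.98 L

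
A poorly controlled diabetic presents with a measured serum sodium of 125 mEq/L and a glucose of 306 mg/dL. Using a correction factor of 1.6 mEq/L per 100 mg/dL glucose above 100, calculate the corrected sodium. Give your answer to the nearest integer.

Corrected Na = measured Na + 1.6 · (glucose − 100)/100
= 125 + 1.6 · (306 − 100)/100
= 125 + 3.3
= 128.3 mEq/L

128 mEq/L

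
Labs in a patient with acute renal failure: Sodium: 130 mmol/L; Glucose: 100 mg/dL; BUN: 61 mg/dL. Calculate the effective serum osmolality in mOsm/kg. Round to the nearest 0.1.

265.6 mOsm/kg

Effective osmolality excludes urea (freely permeant across cell membranes):
2·Na + glucose/18
= 2·130 + 100/18
= 260 + 5.56
= 265.56 mOsm/kg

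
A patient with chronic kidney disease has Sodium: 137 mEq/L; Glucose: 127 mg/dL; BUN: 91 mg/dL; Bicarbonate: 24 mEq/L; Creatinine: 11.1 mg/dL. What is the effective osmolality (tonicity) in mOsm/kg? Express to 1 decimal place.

281.1 mOsm/kg

Effective osmolality excludes urea (freely permeant across cell membranes):
2·Na + glucose/18
= 2·137 + 127/18
= 274 + 7.06
= 281.06 mOsm/kg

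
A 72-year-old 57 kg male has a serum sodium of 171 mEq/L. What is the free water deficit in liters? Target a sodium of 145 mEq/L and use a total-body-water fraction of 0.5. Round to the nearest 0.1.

TBW = 0.5 · 57 = 28.5 L
Free water deficit = TBW · (Na/145 − 1)
= 28.5 · (171/145 − 1)
= 28.5 · 0.1793
= 5.11 L

5.1 L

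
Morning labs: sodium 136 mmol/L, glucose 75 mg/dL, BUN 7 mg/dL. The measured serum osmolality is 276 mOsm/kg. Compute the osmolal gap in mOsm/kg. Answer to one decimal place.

Calculated osmolality = 2·Na + glucose/18 + BUN/2.8
= 2·136 + 75/18 + 7/2.8
= 272 + 4.17 + 2.50
= 278.67 mOsm/kg ≈ 278.7 mOsm/kg
Osmolar gap = measured − calculated = 276 − 278.7 = -2.7 mOsm/kg

-2.7 mOsm/kg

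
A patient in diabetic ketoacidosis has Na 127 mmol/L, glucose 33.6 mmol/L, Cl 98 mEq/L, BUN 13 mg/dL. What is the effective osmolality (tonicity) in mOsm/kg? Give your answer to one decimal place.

287.6 mOsm/kg

Effective osmolality excludes urea (freely permeant across cell membranes):
2·Na + glucose
= 2·127 + 33.6
= 254 + 33.6
= 287.6 mOsm/kg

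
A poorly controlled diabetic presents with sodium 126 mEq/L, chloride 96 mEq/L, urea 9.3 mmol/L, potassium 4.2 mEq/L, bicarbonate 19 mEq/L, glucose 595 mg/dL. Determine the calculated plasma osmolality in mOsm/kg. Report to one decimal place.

294.4 mOsm/kg

Calculated osmolality = 2·Na + glucose/18 + urea
= 2·126 + 595/18 + 9.3
= 252 + 33.06 + 9.30
= 294.36 mOsm/kg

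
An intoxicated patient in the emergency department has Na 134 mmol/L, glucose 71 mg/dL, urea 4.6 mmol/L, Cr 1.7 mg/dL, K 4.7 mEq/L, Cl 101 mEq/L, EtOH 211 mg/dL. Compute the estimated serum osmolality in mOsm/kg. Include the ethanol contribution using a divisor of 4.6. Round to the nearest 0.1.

322.4 mOsm/kg

Calculated osmolality = 2·Na + glucose/18 + urea + ethanol/4.6
= 2·134 + 71/18 + 4.6 + 211/4.6
= 268 + 3.94 + 4.60 + 45.87
= 322.41 mOsm/kg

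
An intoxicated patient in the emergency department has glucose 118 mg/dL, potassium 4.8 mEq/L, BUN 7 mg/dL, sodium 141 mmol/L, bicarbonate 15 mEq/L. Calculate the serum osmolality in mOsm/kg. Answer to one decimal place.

291.1 mOsm/kg

Calculated osmolality = 2·Na + glucose/18 + BUN/2.8
= 2·141 + 118/18 + 7/2.8
= 282 + 6.56 + 2.50
= 291.06 mOsm/kg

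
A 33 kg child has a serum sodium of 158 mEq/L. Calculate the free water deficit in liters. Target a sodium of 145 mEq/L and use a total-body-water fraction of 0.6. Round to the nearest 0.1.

TBW = 0.6 · 33 = 19.8 L
Free water deficit = TBW · (Na/145 − 1)
= 19.8 · (158/145 − 1)
= 19.8 · 0.0897
= 1.78 L

1.8 L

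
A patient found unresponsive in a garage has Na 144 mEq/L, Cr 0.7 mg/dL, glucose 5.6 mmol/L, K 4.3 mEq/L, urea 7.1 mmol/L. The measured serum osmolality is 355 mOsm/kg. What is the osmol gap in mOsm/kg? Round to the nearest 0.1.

54.3 mOsm/kg

Calculated osmolality = 2·Na + glucose + urea
= 2·144 + 5.6 + 7.1
= 288 + 5.60 + 7.10
= 300.7 mOsm/kg ≈ 300.7 mOsm/kg
Osmolar gap = measured − calculated = 355 − 300.7 = 54.3 mOsm/kg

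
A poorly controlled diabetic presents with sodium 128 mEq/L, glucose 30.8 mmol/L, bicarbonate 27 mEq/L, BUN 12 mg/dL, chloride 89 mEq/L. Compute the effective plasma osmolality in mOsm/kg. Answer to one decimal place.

Effective osmolality excludes urea (freely permeant across cell membranes):
2·Na + glucose
= 2·128 + 30.8
= 256 + 30.8
= 286.8 mOsm/kg

286.8 mOsm/kg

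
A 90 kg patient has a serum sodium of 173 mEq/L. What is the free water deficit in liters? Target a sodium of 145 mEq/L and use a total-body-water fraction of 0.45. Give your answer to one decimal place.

7.8 L

TBW = 0.45 · 90 = 40.5 L
Free water deficit = TBW · (Na/145 − 1)
= 40.5 · (173/145 − 1)
= 40.5 · 0.1931
= 7.82 L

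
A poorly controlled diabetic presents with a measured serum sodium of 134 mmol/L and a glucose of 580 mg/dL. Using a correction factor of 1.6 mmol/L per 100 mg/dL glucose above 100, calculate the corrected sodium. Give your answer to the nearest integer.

142 mmol/L

Corrected Na = measured Na + 1.6 · (glucose − 100)/100
= 134 + 1.6 · (580 − 100)/100
= 134 + 7.7
= 141.7 mmol/L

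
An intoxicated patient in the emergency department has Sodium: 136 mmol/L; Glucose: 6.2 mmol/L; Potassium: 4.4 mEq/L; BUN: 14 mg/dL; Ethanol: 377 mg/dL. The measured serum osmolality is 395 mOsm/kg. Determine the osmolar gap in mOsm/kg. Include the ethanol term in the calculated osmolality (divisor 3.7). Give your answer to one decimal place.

Calculated osmolality = 2·Na + glucose + BUN/2.8 + ethanol/3.7
= 2·136 + 6.2 + 14/2.8 + 377/3.7
= 272 + 6.20 + 5 + 101.89
= 385.09 mOsm/kg ≈ 385.1 mOsm/kg
Osmolar gap = measured − calculated = 395 − 385.1 = 9.9 mOsm/kg

9.9 mOsm/kg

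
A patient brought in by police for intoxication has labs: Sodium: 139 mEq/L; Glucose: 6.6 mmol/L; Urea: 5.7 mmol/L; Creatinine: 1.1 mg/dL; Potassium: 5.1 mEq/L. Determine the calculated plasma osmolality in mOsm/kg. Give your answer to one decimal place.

Calculated osmolality = 2·Na + glucose + urea
= 2·139 + 6.6 + 5.7
= 278 + 6.60 + 5.70
= 290.3 mOsm/kg

290.3 mOsm/kg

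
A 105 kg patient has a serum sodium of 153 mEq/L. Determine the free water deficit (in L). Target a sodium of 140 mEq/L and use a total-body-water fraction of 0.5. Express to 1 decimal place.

TBW = 0.5 · 105 = 52.5 L
Free water deficit = TBW · (Na/140 − 1)
= 52.5 · (153/140 − 1)
= 52.5 · 0.0929
= 4.88 L

4.9 L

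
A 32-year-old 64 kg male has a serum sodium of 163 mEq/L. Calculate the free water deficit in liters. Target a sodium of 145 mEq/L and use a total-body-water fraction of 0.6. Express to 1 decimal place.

TBW = 0.6 · 64 = 38.4 L
Free water deficit = TBW · (Na/145 − 1)
= 38.4 · (163/145 − 1)
= 38.4 · 0.1241
= 4.77 L

4.8 L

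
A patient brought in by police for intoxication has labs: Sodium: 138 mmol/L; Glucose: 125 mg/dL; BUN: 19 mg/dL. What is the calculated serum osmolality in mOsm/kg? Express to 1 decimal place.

Calculated osmolality = 2·Na + glucose/18 + BUN/2.8
= 2·138 + 125/18 + 19/2.8
= 276 + 6.94 + 6.79
= 289.73 mOsm/kg

289.7 mOsm/kg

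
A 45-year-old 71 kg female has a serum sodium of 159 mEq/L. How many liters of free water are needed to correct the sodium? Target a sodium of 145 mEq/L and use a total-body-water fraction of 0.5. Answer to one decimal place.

TBW = 0.5 · 71 = 35.5 L
Free water deficit = TBW · (Na/145 − 1)
= 35.5 · (159/145 − 1)
= 35.5 · 0.0966
= 3.43 L

3.4 L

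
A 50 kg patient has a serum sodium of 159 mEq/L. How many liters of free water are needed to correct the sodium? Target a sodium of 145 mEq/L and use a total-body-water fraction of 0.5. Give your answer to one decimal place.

2.4 L

TBW = 0.5 · 50 = 25 L
Free water deficit = TBW · (Na/145 − 1)
= 25 · (159/145 − 1)
= 25 · 0.0966
= 2.42 L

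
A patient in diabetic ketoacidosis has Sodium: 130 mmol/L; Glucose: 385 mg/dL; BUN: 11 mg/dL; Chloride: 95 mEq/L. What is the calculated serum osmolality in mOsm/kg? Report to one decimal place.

Calculated osmolality = 2·Na + glucose/18 + BUN/2.8
= 2·130 + 385/18 + 11/2.8
= 260 + 21.39 + 3.93
= 285.32 mOsm/kg

285.3 mOsm/kg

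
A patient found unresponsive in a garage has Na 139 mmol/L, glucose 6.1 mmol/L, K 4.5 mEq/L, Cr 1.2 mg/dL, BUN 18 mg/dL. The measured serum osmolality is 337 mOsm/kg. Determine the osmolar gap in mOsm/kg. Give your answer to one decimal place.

Calculated osmolality = 2·Na + glucose + BUN/2.8
= 2·139 + 6.1 + 18/2.8
= 278 + 6.10 + 6.43
= 290.53 mOsm/kg ≈ 290.5 mOsm/kg
Osmolar gap = measured − calculated = 337 − 290.5 = 46.5 mOsm/kg

46.5 mOsm/kg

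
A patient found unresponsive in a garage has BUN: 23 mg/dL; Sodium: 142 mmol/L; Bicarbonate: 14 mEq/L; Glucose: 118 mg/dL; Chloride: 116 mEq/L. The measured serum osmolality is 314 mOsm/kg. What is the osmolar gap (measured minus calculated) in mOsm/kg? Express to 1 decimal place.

15.2 mOsm/kg

Calculated osmolality = 2·Na + glucose/18 + BUN/2.8
= 2·142 + 118/18 + 23/2.8
= 284 + 6.56 + 8.21
= 298.77 mOsm/kg ≈ 298.8 mOsm/kg
Osmolar gap = measured − calculated = 314 − 298.8 = 15.2 mOsm/kg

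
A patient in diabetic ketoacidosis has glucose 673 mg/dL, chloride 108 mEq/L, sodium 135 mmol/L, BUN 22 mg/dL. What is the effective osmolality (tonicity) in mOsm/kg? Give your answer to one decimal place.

307.4 mOsm/kg

Effective osmolality excludes urea (freely permeant across cell membranes):
2·Na + glucose/18
= 2·135 + 673/18
= 270 + 37.39
= 307.39 mOsm/kg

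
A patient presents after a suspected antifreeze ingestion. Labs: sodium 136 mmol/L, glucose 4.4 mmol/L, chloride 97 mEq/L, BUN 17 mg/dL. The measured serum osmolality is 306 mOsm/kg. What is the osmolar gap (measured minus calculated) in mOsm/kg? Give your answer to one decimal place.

Calculated osmolality = 2·Na + glucose + BUN/2.8
= 2·136 + 4.4 + 17/2.8
= 272 + 4.40 + 6.07
= 282.47 mOsm/kg ≈ 282.5 mOsm/kg
Osmolar gap = measured − calculated = 306 − 282.5 = 23.5 mOsm/kg

23.5 mOsm/kg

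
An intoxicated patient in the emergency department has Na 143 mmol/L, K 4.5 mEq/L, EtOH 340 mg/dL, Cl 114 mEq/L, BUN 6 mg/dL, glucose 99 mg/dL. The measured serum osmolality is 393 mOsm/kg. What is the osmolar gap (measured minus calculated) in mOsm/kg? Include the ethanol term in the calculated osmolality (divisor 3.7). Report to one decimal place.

7.5 mOsm/kg

Calculated osmolality = 2·Na + glucose/18 + BUN/2.8 + ethanol/3.7
= 2·143 + 99/18 + 6/2.8 + 340/3.7
= 286 + 5.50 + 2.14 + 91.89
= 385.53 mOsm/kg ≈ 385.5 mOsm/kg
Osmolar gap = measured − calculated = 393 − 385.5 = 7.5 mOsm/kg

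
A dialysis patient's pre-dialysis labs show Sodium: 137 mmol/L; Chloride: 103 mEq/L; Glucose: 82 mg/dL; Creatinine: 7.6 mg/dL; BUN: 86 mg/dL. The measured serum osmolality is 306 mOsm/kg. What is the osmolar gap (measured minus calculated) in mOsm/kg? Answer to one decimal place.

-3.3 mOsm/kg

Calculated osmolality = 2·Na + glucose/18 + BUN/2.8
= 2·137 + 82/18 + 86/2.8
= 274 + 4.56 + 30.71
= 309.27 mOsm/kg ≈ 309.3 mOsm/kg
Osmolar gap = measured − calculated = 306 − 309.3 = -3.3 mOsm/kg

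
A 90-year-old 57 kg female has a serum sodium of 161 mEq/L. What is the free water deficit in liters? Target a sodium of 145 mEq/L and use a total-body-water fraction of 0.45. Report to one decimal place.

TBW = 0.45 · 57 = 25.65 L
Free water deficit = TBW · (Na/145 − 1)
= 25.65 · (161/145 − 1)
= 25.65 · 0.1103
= 2.83 L

2.8 L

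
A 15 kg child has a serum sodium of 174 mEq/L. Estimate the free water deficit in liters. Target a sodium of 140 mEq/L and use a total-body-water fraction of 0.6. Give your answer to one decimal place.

TBW = 0.6 · 15 = 9 L
Free water deficit = TBW · (Na/140 − 1)
= 9 · (174/140 − 1)
= 9 · 0.2429
= 2.19 L

2.2 L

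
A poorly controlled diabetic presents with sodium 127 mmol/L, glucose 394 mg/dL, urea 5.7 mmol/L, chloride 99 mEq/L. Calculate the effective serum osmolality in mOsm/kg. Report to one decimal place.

Effective osmolality excludes urea (freely permeant across cell membranes):
2·Na + glucose/18
= 2·127 + 394/18
= 254 + 21.89
= 275.89 mOsm/kg

275.9 mOsm/kg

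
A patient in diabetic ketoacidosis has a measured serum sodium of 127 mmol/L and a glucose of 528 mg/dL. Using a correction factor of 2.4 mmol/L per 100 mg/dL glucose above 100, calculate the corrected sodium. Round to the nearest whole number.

Corrected Na = measured Na + 2.4 · (glucose − 100)/100
= 127 + 2.4 · (528 − 100)/100
= 127 + 10.3
= 137.3 mmol/L

137 mmol/L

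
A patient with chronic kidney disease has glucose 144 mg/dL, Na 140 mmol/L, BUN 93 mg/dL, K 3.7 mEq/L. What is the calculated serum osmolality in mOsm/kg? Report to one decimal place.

Calculated osmolality = 2·Na + glucose/18 + BUN/2.8
= 2·140 + 144/18 + 93/2.8
= 280 + 8 + 33.21
= 321.21 mOsm/kg

321.2 mOsm/kg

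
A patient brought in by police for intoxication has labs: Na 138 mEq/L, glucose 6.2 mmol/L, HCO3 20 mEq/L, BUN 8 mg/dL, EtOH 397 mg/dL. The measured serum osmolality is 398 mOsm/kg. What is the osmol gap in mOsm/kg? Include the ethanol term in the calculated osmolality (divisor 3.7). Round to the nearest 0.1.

5.6 mOsm/kg

Calculated osmolality = 2·Na + glucose + BUN/2.8 + ethanol/3.7
= 2·138 + 6.2 + 8/2.8 + 397/3.7
= 276 + 6.20 + 2.86 + 107.30
= 392.36 mOsm/kg ≈ 392.4 mOsm/kg
Osmolar gap = measured − calculated = 398 − 392.4 = 5.6 mOsm/kg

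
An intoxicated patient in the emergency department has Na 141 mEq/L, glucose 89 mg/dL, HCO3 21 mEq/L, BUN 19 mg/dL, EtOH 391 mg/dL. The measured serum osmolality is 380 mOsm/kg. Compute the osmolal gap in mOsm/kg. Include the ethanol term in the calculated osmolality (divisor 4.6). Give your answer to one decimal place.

1.3 mOsm/kg

Calculated osmolality = 2·Na + glucose/18 + BUN/2.8 + ethanol/4.6
= 2·141 + 89/18 + 19/2.8 + 391/4.6
= 282 + 4.94 + 6.79 + 85
= 378.73 mOsm/kg ≈ 378.7 mOsm/kg
Osmolar gap = measured − calculated = 380 − 378.7 = 1.3 mOsm/kg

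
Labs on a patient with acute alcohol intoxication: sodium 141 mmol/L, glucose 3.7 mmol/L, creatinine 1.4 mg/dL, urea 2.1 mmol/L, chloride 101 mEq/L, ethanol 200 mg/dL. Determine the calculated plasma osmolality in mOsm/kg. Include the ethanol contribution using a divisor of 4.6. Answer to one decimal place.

331.3 mOsm/kg

Calculated osmolality = 2·Na + glucose + urea + ethanol/4.6
= 2·141 + 3.7 + 2.1 + 200/4.6
= 282 + 3.70 + 2.10 + 43.48
= 331.28 mOsm/kg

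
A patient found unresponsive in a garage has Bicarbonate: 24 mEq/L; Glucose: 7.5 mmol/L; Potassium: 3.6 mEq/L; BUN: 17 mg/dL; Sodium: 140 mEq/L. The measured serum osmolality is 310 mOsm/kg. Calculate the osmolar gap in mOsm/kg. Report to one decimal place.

16.4 mOsm/kg

Calculated osmolality = 2·Na + glucose + BUN/2.8
= 2·140 + 7.5 + 17/2.8
= 280 + 7.50 + 6.07
= 293.57 mOsm/kg ≈ 293.6 mOsm/kg
Osmolar gap = measured − calculated = 310 − 293.6 = 16.4 mOsm/kg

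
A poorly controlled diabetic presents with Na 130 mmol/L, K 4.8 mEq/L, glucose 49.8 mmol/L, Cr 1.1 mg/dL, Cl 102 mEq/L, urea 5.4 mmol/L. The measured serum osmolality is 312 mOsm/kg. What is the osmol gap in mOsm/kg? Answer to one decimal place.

-3.2 mOsm/kg

Calculated osmolality = 2·Na + glucose + urea
= 2·130 + 49.8 + 5.4
= 260 + 49.80 + 5.40
= 315.2 mOsm/kg ≈ 315.2 mOsm/kg
Osmolar gap = measured − calculated = 312 − 315.2 = -3.2 mOsm/kg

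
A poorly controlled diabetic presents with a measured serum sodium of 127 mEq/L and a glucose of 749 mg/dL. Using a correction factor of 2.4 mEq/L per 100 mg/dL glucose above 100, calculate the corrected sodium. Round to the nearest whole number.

143 mEq/L

Corrected Na = measured Na + 2.4 · (glucose − 100)/100
= 127 + 2.4 · (749 − 100)/100
= 127 + 15.6
= 142.6 mEq/L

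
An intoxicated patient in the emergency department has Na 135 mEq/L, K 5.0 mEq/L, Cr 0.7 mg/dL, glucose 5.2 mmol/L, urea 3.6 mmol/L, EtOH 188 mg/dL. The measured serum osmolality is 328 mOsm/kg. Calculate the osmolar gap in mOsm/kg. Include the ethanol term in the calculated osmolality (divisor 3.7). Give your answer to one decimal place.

Calculated osmolality = 2·Na + glucose + urea + ethanol/3.7
= 2·135 + 5.2 + 3.6 + 188/3.7
= 270 + 5.20 + 3.60 + 50.81
= 329.61 mOsm/kg ≈ 329.6 mOsm/kg
Osmolar gap = measured − calculated = 328 − 329.6 = -1.6 mOsm/kg

-1.6 mOsm/kg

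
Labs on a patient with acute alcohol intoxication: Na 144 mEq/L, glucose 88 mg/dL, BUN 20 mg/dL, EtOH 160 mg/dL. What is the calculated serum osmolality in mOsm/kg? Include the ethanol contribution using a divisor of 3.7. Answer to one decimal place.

343.3 mOsm/kg

Calculated osmolality = 2·Na + glucose/18 + BUN/2.8 + ethanol/3.7
= 2·144 + 88/18 + 20/2.8 + 160/3.7
= 288 + 4.89 + 7.14 + 43.24
= 343.27 mOsm/kg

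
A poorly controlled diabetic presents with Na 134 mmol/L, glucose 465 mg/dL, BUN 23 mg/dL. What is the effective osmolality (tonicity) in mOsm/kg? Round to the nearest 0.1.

293.8 mOsm/kg

Effective osmolality excludes urea (freely permeant across cell membranes):
2·Na + glucose/18
= 2·134 + 465/18
= 268 + 25.83
= 293.83 mOsm/kg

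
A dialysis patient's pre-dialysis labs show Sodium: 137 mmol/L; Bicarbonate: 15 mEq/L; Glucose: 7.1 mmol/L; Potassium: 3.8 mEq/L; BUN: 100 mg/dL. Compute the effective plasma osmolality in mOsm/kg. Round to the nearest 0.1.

Effective osmolality excludes urea (freely permeant across cell membranes):
2·Na + glucose
= 2·137 + 7.1
= 274 + 7.1
= 281.1 mOsm/kg

281.1 mOsm/kg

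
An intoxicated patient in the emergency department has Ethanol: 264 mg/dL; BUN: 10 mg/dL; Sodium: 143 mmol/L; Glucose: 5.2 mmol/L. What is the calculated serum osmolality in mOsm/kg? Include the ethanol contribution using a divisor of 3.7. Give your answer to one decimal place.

366.1 mOsm/kg

Calculated osmolality = 2·Na + glucose + BUN/2.8 + ethanol/3.7
= 2·143 + 5.2 + 10/2.8 + 264/3.7
= 286 + 5.20 + 3.57 + 71.35
= 366.12 mOsm/kg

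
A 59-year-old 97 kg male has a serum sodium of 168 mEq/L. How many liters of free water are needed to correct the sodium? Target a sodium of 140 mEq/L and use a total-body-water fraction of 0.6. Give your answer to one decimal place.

TBW = 0.6 · 97 = 58.2 L
Free water deficit = TBW · (Na/140 − 1)
= 58.2 · (168/140 − 1)
= 58.2 · 0.2
= 11.64 L

11.6 L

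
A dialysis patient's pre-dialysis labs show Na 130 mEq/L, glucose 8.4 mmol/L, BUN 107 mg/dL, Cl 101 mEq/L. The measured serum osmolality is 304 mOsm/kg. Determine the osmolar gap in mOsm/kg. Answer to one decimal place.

-2.6 mOsm/kg

Calculated osmolality = 2·Na + glucose + BUN/2.8
= 2·130 + 8.4 + 107/2.8
= 260 + 8.40 + 38.21
= 306.61 mOsm/kg ≈ 306.6 mOsm/kg
Osmolar gap = measured − calculated = 304 − 306.6 = -2.6 mOsm/kg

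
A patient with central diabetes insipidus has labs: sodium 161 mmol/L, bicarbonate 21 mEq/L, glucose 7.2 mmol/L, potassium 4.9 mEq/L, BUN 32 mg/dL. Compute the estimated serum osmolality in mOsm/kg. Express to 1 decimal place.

Calculated osmolality = 2·Na + glucose + BUN/2.8
= 2·161 + 7.2 + 32/2.8
= 322 + 7.20 + 11.43
= 340.63 mOsm/kg

340.6 mOsm/kg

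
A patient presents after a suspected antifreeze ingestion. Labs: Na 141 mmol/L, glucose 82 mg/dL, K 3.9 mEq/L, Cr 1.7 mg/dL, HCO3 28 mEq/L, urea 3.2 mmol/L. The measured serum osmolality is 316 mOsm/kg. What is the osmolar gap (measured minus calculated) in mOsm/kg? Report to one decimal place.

26.2 mOsm/kg

Calculated osmolality = 2·Na + glucose/18 + urea
= 2·141 + 82/18 + 3.2
= 282 + 4.56 + 3.20
= 289.76 mOsm/kg ≈ 289.8 mOsm/kg
Osmolar gap = measured − calculated = 316 − 289.8 = 26.2 mOsm/kg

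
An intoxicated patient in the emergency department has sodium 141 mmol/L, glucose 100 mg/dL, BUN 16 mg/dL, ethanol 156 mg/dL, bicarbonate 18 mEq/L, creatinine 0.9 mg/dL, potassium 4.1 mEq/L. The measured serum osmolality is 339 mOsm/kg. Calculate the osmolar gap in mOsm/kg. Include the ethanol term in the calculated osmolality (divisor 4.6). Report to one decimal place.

Calculated osmolality = 2·Na + glucose/18 + BUN/2.8 + ethanol/4.6
= 2·141 + 100/18 + 16/2.8 + 156/4.6
= 282 + 5.56 + 5.71 + 33.91
= 327.18 mOsm/kg ≈ 327.2 mOsm/kg
Osmolar gap = measured − calculated = 339 − 327.2 = 11.8 mOsm/kg

11.8 mOsm/kg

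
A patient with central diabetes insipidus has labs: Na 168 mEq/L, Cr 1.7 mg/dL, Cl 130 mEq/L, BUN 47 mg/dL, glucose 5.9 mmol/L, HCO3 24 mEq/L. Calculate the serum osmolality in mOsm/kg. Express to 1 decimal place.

Calculated osmolality = 2·Na + glucose + BUN/2.8
= 2·168 + 5.9 + 47/2.8
= 336 + 5.90 + 16.79
= 358.69 mOsm/kg

358.7 mOsm/kg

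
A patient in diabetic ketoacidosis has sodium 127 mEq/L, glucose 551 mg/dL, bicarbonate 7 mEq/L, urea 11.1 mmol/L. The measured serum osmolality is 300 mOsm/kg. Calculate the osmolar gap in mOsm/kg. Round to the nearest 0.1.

Calculated osmolality = 2·Na + glucose/18 + urea
= 2·127 + 551/18 + 11.1
= 254 + 30.61 + 11.10
= 295.71 mOsm/kg ≈ 295.7 mOsm/kg
Osmolar gap = measured − calculated = 300 − 295.7 = 4.3 mOsm/kg

4.3 mOsm/kg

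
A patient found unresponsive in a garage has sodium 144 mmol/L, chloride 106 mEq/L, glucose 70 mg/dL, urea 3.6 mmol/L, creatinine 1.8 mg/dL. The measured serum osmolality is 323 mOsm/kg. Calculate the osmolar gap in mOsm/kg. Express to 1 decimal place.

27.5 mOsm/kg

Calculated osmolality = 2·Na + glucose/18 + urea
= 2·144 + 70/18 + 3.6
= 288 + 3.89 + 3.60
= 295.49 mOsm/kg ≈ 295.5 mOsm/kg
Osmolar gap = measured − calculated = 323 − 295.5 = 27.5 mOsm/kg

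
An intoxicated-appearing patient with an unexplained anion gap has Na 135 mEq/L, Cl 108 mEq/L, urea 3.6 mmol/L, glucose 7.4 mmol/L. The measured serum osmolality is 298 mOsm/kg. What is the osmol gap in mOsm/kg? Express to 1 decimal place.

Calculated osmolality = 2·Na + glucose + urea
= 2·135 + 7.4 + 3.6
= 270 + 7.40 + 3.60
= 281 mOsm/kg ≈ 281.0 mOsm/kg
Osmolar gap = measured − calculated = 298 − 281.0 = 17.0 mOsm/kg

17.0 mOsm/kg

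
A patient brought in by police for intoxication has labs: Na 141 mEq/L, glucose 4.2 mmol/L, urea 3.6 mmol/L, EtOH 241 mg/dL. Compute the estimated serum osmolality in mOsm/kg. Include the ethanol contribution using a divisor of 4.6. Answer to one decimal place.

Calculated osmolality = 2·Na + glucose + urea + ethanol/4.6
= 2·141 + 4.2 + 3.6 + 241/4.6
= 282 + 4.20 + 3.60 + 52.39
= 342.19 mOsm/kg

342.2 mOsm/kg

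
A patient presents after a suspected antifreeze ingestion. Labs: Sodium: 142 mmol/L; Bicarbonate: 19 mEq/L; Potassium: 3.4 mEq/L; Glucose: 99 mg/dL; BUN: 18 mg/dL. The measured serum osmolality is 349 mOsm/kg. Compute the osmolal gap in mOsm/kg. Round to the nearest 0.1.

Calculated osmolality = 2·Na + glucose/18 + BUN/2.8
= 2·142 + 99/18 + 18/2.8
= 284 + 5.50 + 6.43
= 295.93 mOsm/kg ≈ 295.9 mOsm/kg
Osmolar gap = measured − calculated = 349 − 295.9 = 53.1 mOsm/kg

53.1 mOsm/kg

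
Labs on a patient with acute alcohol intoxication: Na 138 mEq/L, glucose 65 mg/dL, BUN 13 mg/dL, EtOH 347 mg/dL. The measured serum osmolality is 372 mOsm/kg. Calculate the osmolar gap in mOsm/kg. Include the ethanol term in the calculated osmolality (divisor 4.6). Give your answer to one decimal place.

12.3 mOsm/kg

Calculated osmolality = 2·Na + glucose/18 + BUN/2.8 + ethanol/4.6
= 2·138 + 65/18 + 13/2.8 + 347/4.6
= 276 + 3.61 + 4.64 + 75.43
= 359.68 mOsm/kg ≈ 359.7 mOsm/kg
Osmolar gap = measured − calculated = 372 − 359.7 = 12.3 mOsm/kg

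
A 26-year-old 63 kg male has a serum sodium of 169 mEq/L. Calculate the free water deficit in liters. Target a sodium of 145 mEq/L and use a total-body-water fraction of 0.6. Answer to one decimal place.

6.3 L

TBW = 0.6 · 63 = 37.8 L
Free water deficit = TBW · (Na/145 − 1)
= 37.8 · (169/145 − 1)
= 37.8 · 0.1655
= 6.26 L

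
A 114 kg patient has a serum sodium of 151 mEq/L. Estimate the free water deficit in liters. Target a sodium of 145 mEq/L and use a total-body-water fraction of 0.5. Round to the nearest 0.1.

TBW = 0.5 · 114 = 57 L
Free water deficit = TBW · (Na/145 − 1)
= 57 · (151/145 − 1)
= 57 · 0.0414
= 2.36 L

2.4 L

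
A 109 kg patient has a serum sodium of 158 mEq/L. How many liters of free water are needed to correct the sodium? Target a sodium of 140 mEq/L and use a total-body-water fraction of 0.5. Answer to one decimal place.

TBW = 0.5 · 109 = 54.5 L
Free water deficit = TBW · (Na/140 − 1)
= 54.5 · (158/140 − 1)
= 54.5 · 0.1286
= 7.01 L

7.0 L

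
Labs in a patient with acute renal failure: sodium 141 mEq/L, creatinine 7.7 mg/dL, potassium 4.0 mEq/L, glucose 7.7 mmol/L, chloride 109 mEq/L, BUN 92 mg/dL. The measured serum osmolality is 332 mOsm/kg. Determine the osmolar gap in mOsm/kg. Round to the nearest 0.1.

Calculated osmolality = 2·Na + glucose + BUN/2.8
= 2·141 + 7.7 + 92/2.8
= 282 + 7.70 + 32.86
= 322.56 mOsm/kg ≈ 322.6 mOsm/kg
Osmolar gap = measured − calculated = 332 − 322.6 = 9.4 mOsm/kg

9.4 mOsm/kg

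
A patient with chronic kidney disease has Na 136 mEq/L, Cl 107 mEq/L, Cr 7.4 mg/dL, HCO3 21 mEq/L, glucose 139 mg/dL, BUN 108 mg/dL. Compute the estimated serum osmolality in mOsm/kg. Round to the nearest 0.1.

318.3 mOsm/kg

Calculated osmolality = 2·Na + glucose/18 + BUN/2.8
= 2·136 + 139/18 + 108/2.8
= 272 + 7.72 + 38.57
= 318.29 mOsm/kg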